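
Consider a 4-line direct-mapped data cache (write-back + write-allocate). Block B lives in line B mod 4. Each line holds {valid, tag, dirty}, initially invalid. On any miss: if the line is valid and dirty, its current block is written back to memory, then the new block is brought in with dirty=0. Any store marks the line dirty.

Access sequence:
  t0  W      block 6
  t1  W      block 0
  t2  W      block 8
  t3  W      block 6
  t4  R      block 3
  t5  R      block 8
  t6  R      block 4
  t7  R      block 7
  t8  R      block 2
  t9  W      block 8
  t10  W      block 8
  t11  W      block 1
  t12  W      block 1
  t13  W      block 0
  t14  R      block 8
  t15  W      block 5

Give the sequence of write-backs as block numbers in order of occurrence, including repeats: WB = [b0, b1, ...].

0: W B6 -> L2 miss  d=D]
1: W B0 -> L0 miss  d=D]
2: W B8 -> L0 miss wb->B0  d=D]
3: W B6 -> L2 hit  d=D]
4: R B3 -> L3 miss  d=-]
5: R B8 -> L0 hit  d=D]
6: R B4 -> L0 miss wb->B8  d=-]
7: R B7 -> L3 miss  d=-]
8: R B2 -> L2 miss wb->B6  d=-]
9: W B8 -> L0 miss  d=D]
10: W B8 -> L0 hit  d=D]
11: W B1 -> L1 miss  d=D]
12: W B1 -> L1 hit  d=D]
13: W B0 -> L0 miss wb->B8  d=D]
14: R B8 -> L0 miss wb->B0  d=-]
15: W B5 -> L1 miss wb->B1  d=D]

WB = [0, 8, 6, 8, 0, 1]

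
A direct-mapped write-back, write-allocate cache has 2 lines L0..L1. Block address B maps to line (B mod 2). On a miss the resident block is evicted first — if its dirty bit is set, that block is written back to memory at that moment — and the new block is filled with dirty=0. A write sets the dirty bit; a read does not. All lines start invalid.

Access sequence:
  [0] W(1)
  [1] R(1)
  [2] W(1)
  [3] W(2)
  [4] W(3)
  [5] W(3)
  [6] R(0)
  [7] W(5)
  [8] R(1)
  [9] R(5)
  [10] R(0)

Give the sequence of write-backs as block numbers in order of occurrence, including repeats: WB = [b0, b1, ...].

WB = [1, 2, 3, 5]

0: W B1 → L1 miss [D]
1: R B1 → L1 hit [D]
2: W B1 → L1 hit [D]
3: W B2 → L0 miss [D]
4: W B3 → L1 miss wb→B1 [D]
5: W B3 → L1 hit [D]
6: R B0 → L0 miss wb→B2 [-]
7: W B5 → L1 miss wb→B3 [D]
8: R B1 → L1 miss wb→B5 [-]
9: R B5 → L1 miss [-]
10: R B0 → L0 hit [-]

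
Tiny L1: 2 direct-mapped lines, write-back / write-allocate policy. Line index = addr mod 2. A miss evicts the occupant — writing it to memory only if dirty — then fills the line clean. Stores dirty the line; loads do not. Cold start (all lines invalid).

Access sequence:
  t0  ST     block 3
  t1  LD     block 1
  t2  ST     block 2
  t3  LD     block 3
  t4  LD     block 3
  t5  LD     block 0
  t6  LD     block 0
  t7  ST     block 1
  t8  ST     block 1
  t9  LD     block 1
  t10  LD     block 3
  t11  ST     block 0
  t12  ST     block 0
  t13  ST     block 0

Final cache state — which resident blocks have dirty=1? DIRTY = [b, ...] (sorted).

DIRTY = [0]

0: W B3 → L1 miss [D]
1: R B1 → L1 miss wb→B3 [-]
2: W B2 → L0 miss [D]
3: R B3 → L1 miss [-]
4: R B3 → L1 hit [-]
5: R B0 → L0 miss wb→B2 [-]
6: R B0 → L0 hit [-]
7: W B1 → L1 miss [D]
8: W B1 → L1 hit [D]
9: R B1 → L1 hit [D]
10: R B3 → L1 miss wb→B1 [-]
11: W B0 → L0 hit [D]
12: W B0 → L0 hit [D]
13: W B0 → L0 hit [D]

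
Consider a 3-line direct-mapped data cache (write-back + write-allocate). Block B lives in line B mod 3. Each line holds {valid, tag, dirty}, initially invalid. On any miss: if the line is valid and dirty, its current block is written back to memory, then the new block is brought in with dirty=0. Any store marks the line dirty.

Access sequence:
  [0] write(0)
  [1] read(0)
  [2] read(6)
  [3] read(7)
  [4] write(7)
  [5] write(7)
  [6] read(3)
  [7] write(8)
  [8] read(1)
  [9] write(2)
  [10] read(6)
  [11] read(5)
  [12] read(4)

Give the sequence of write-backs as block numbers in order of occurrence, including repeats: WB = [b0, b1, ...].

WB = [0, 7, 8, 2]

  0 | W B0 → L0 miss [D]
  1 | R B0 → L0 hit [D]
  2 | R B6 → L0 miss wb→B0 [-]
  3 | R B7 → L1 miss [-]
  4 | W B7 → L1 hit [D]
  5 | W B7 → L1 hit [D]
  6 | R B3 → L0 miss [-]
  7 | W B8 → L2 miss [D]
  8 | R B1 → L1 miss wb→B7 [-]
  9 | W B2 → L2 miss wb→B8 [D]
  10 | R B6 → L0 miss [-]
  11 | R B5 → L2 miss wb→B2 [-]
  12 | R B4 → L1 miss [-]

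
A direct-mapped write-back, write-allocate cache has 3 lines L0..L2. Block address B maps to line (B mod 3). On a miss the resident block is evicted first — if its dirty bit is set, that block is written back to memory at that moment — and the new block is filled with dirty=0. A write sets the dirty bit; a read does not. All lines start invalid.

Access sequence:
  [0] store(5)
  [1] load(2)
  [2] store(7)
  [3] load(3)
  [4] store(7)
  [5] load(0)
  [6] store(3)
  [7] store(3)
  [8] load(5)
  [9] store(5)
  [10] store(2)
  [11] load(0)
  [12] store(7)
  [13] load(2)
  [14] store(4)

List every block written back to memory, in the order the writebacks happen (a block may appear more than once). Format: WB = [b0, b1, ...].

WB = [5, 5, 3, 7]

  0 | W B5 → L2 miss [D]
  1 | R B2 → L2 miss wb→B5 [-]
  2 | W B7 → L1 miss [D]
  3 | R B3 → L0 miss [-]
  4 | W B7 → L1 hit [D]
  5 | R B0 → L0 miss [-]
  6 | W B3 → L0 miss [D]
  7 | W B3 → L0 hit [D]
  8 | R B5 → L2 miss [-]
  9 | W B5 → L2 hit [D]
  10 | W B2 → L2 miss wb→B5 [D]
  11 | R B0 → L0 miss wb→B3 [-]
  12 | W B7 → L1 hit [D]
  13 | R B2 → L2 hit [D]
  14 | W B4 → L1 miss wb→B7 [D]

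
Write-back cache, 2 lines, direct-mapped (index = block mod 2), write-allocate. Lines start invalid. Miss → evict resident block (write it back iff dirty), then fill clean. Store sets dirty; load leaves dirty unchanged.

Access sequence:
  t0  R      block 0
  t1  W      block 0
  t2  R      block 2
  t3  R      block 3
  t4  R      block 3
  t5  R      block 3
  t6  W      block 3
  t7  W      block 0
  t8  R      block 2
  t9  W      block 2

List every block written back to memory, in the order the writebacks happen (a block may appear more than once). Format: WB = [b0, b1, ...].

  0 | R B0 → L0 miss [-]
  1 | W B0 → L0 hit [D]
  2 | R B2 → L0 miss wb→B0 [-]
  3 | R B3 → L1 miss [-]
  4 | R B3 → L1 hit [-]
  5 | R B3 → L1 hit [-]
  6 | W B3 → L1 hit [D]
  7 | W B0 → L0 miss [D]
  8 | R B2 → L0 miss wb→B0 [-]
  9 | W B2 → L0 hit [D]

WB = [0, 0]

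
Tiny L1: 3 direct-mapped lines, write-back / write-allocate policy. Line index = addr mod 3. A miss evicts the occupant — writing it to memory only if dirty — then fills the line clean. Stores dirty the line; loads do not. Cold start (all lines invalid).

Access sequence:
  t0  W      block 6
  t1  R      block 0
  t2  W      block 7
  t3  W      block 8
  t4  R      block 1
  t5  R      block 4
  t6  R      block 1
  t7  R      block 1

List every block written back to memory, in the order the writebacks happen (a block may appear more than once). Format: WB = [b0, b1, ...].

WB = [6, 7]

0: W B6 -> L0 miss  d=D]
1: R B0 -> L0 miss wb->B6  d=-]
2: W B7 -> L1 miss  d=D]
3: W B8 -> L2 miss  d=D]
4: R B1 -> L1 miss wb->B7  d=-]
5: R B4 -> L1 miss  d=-]
6: R B1 -> L1 miss  d=-]
7: R B1 -> L1 hit  d=-]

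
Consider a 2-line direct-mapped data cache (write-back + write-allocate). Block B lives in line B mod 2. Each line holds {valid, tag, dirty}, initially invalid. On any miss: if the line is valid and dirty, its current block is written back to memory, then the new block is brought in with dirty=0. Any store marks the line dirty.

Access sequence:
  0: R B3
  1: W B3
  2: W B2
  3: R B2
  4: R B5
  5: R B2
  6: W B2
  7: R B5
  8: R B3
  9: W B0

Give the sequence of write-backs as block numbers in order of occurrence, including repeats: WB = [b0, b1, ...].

WB = [3, 2]

  0 | R B3 → L1 miss [-]
  1 | W B3 → L1 hit [D]
  2 | W B2 → L0 miss [D]
  3 | R B2 → L0 hit [D]
  4 | R B5 → L1 miss wb→B3 [-]
  5 | R B2 → L0 hit [D]
  6 | W B2 → L0 hit [D]
  7 | R B5 → L1 hit [-]
  8 | R B3 → L1 miss [-]
  9 | W B0 → L0 miss wb→B2 [D]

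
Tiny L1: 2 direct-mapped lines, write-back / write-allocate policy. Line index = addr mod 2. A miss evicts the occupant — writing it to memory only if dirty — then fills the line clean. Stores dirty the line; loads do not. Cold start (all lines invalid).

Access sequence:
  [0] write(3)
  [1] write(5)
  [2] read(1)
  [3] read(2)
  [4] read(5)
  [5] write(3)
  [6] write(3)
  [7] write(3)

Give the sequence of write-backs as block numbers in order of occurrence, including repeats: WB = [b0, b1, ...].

  0 | W B3 → L1 miss [D]
  1 | W B5 → L1 miss wb→B3 [D]
  2 | R B1 → L1 miss wb→B5 [-]
  3 | R B2 → L0 miss [-]
  4 | R B5 → L1 miss [-]
  5 | W B3 → L1 miss [D]
  6 | W B3 → L1 hit [D]
  7 | W B3 → L1 hit [D]

WB = [3, 5]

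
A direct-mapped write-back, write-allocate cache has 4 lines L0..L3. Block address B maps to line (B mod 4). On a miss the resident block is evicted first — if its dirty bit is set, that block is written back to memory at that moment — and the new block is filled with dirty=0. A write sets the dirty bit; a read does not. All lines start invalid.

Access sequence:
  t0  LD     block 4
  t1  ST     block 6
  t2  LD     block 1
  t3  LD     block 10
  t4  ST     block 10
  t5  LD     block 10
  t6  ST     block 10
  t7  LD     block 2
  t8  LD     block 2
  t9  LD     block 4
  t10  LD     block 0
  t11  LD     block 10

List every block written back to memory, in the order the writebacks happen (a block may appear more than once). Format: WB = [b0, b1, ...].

WB = [6, 10]

0: R B4 → L0 miss [-]
1: W B6 → L2 miss [D]
2: R B1 → L1 miss [-]
3: R B10 → L2 miss wb→B6 [-]
4: W B10 → L2 hit [D]
5: R B10 → L2 hit [D]
6: W B10 → L2 hit [D]
7: R B2 → L2 miss wb→B10 [-]
8: R B2 → L2 hit [-]
9: R B4 → L0 hit [-]
10: R B0 → L0 miss [-]
11: R B10 → L2 miss [-]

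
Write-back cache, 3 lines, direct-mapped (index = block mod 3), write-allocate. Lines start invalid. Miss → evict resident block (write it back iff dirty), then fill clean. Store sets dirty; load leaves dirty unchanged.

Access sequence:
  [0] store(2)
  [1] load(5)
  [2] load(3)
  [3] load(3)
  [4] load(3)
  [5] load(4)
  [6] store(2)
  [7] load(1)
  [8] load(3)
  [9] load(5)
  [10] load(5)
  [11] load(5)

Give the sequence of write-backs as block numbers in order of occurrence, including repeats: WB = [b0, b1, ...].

WB = [2, 2]

  0 | W B2 → L2 miss [D]
  1 | R B5 → L2 miss wb→B2 [-]
  2 | R B3 → L0 miss [-]
  3 | R B3 → L0 hit [-]
  4 | R B3 → L0 hit [-]
  5 | R B4 → L1 miss [-]
  6 | W B2 → L2 miss [D]
  7 | R B1 → L1 miss [-]
  8 | R B3 → L0 hit [-]
  9 | R B5 → L2 miss wb→B2 [-]
  10 | R B5 → L2 hit [-]
  11 | R B5 → L2 hit [-]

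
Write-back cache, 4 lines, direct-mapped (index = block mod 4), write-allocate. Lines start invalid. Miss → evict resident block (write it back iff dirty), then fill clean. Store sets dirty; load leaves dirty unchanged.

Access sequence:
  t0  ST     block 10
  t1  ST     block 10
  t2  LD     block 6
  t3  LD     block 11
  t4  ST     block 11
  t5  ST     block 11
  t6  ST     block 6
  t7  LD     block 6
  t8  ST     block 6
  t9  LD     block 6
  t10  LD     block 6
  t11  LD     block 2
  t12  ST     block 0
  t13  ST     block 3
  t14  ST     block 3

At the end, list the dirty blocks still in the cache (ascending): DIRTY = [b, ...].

DIRTY = [0, 3]

0: W B10 -> L2 miss  d=D]
1: W B10 -> L2 hit  d=D]
2: R B6 -> L2 miss wb->B10  d=-]
3: R B11 -> L3 miss  d=-]
4: W B11 -> L3 hit  d=D]
5: W B11 -> L3 hit  d=D]
6: W B6 -> L2 hit  d=D]
7: R B6 -> L2 hit  d=D]
8: W B6 -> L2 hit  d=D]
9: R B6 -> L2 hit  d=D]
10: R B6 -> L2 hit  d=D]
11: R B2 -> L2 miss wb->B6  d=-]
12: W B0 -> L0 miss  d=D]
13: W B3 -> L3 miss wb->B11  d=D]
14: W B3 -> L3 hit  d=D]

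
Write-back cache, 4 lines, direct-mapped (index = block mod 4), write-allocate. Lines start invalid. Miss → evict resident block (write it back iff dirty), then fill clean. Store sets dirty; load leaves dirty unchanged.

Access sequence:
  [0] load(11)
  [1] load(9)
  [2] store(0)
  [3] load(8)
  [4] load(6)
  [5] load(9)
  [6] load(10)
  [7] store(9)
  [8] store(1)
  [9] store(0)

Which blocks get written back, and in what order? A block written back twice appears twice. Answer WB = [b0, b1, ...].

0: R B11 → L3 miss [-]
1: R B9 → L1 miss [-]
2: W B0 → L0 miss [D]
3: R B8 → L0 miss wb→B0 [-]
4: R B6 → L2 miss [-]
5: R B9 → L1 hit [-]
6: R B10 → L2 miss [-]
7: W B9 → L1 hit [D]
8: W B1 → L1 miss wb→B9 [D]
9: W B0 → L0 miss [D]

WB = [0, 9]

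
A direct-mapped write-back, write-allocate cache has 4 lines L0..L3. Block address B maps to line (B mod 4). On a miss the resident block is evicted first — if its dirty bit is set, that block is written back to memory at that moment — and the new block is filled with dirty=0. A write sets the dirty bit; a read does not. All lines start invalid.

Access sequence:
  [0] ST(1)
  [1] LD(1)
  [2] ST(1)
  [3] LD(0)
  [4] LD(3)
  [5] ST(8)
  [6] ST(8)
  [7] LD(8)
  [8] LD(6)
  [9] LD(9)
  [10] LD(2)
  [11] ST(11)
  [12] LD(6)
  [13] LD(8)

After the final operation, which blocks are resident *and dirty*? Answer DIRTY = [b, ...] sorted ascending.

  0 | W B1 → L1 miss [D]
  1 | R B1 → L1 hit [D]
  2 | W B1 → L1 hit [D]
  3 | R B0 → L0 miss [-]
  4 | R B3 → L3 miss [-]
  5 | W B8 → L0 miss [D]
  6 | W B8 → L0 hit [D]
  7 | R B8 → L0 hit [D]
  8 | R B6 → L2 miss [-]
  9 | R B9 → L1 miss wb→B1 [-]
  10 | R B2 → L2 miss [-]
  11 | W B11 → L3 miss [D]
  12 | R B6 → L2 miss [-]
  13 | R B8 → L0 hit [D]

DIRTY = [8, 11]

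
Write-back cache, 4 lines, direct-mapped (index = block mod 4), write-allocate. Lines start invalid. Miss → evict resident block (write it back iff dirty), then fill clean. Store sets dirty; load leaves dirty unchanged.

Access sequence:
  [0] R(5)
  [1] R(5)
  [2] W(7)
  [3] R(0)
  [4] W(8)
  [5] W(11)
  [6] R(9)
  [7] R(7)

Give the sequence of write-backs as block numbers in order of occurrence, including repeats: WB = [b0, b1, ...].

0: R B5 → L1 miss [-]
1: R B5 → L1 hit [-]
2: W B7 → L3 miss [D]
3: R B0 → L0 miss [-]
4: W B8 → L0 miss [D]
5: W B11 → L3 miss wb→B7 [D]
6: R B9 → L1 miss [-]
7: R B7 → L3 miss wb→B11 [-]

WB = [7, 11]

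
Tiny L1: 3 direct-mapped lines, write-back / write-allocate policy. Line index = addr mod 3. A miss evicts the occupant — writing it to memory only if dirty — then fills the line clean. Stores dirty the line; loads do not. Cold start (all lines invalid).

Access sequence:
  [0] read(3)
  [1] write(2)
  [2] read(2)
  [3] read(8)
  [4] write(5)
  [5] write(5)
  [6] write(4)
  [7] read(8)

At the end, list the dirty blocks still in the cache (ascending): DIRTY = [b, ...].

  0 | R B3 → L0 miss [-]
  1 | W B2 → L2 miss [D]
  2 | R B2 → L2 hit [D]
  3 | R B8 → L2 miss wb→B2 [-]
  4 | W B5 → L2 miss [D]
  5 | W B5 → L2 hit [D]
  6 | W B4 → L1 miss [D]
  7 | R B8 → L2 miss wb→B5 [-]

DIRTY = [4]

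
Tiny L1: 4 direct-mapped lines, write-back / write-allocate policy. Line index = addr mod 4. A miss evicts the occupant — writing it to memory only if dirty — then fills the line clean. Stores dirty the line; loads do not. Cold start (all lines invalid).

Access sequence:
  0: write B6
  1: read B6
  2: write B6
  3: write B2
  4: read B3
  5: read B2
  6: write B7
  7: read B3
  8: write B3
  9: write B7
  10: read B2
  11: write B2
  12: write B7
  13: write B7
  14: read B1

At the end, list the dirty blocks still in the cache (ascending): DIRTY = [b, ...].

DIRTY = [2, 7]

0: W B6 → L2 miss [D]
1: R B6 → L2 hit [D]
2: W B6 → L2 hit [D]
3: W B2 → L2 miss wb→B6 [D]
4: R B3 → L3 miss [-]
5: R B2 → L2 hit [D]
6: W B7 → L3 miss [D]
7: R B3 → L3 miss wb→B7 [-]
8: W B3 → L3 hit [D]
9: W B7 → L3 miss wb→B3 [D]
10: R B2 → L2 hit [D]
11: W B2 → L2 hit [D]
12: W B7 → L3 hit [D]
13: W B7 → L3 hit [D]
14: R B1 → L1 miss [-]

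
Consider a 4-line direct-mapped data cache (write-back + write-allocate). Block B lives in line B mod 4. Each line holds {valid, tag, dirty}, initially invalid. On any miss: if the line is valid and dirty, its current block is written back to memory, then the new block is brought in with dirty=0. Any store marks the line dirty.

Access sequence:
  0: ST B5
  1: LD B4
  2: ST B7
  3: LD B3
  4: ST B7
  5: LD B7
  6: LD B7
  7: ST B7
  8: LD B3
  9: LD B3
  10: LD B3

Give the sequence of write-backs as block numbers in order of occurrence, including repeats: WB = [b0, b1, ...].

WB = [7, 7]

0: W B5 → L1 miss [D]
1: R B4 → L0 miss [-]
2: W B7 → L3 miss [D]
3: R B3 → L3 miss wb→B7 [-]
4: W B7 → L3 miss [D]
5: R B7 → L3 hit [D]
6: R B7 → L3 hit [D]
7: W B7 → L3 hit [D]
8: R B3 → L3 miss wb→B7 [-]
9: R B3 → L3 hit [-]
10: R B3 → L3 hit [-]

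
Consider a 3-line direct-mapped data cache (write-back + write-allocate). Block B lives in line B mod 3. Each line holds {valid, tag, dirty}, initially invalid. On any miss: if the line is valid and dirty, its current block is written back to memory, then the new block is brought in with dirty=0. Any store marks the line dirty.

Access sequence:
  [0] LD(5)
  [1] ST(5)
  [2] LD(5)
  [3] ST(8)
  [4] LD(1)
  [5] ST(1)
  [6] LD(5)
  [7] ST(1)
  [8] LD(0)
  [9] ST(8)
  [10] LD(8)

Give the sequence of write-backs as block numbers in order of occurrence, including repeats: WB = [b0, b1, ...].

WB = [5, 8]

  0 | R B5 → L2 miss [-]
  1 | W B5 → L2 hit [D]
  2 | R B5 → L2 hit [D]
  3 | W B8 → L2 miss wb→B5 [D]
  4 | R B1 → L1 miss [-]
  5 | W B1 → L1 hit [D]
  6 | R B5 → L2 miss wb→B8 [-]
  7 | W B1 → L1 hit [D]
  8 | R B0 → L0 miss [-]
  9 | W B8 → L2 miss [D]
  10 | R B8 → L2 hit [D]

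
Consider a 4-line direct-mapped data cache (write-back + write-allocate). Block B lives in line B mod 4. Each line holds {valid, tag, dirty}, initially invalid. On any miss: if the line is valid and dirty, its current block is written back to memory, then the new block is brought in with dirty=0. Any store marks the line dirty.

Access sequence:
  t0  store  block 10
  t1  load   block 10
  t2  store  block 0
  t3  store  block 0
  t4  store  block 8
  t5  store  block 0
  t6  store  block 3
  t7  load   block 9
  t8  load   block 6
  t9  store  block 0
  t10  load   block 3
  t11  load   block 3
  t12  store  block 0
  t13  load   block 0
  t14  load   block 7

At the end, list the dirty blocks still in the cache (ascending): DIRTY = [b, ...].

DIRTY = [0]

0: W B10 -> L2 miss  d=D]
1: R B10 -> L2 hit  d=D]
2: W B0 -> L0 miss  d=D]
3: W B0 -> L0 hit  d=D]
4: W B8 -> L0 miss wb->B0  d=D]
5: W B0 -> L0 miss wb->B8  d=D]
6: W B3 -> L3 miss  d=D]
7: R B9 -> L1 miss  d=-]
8: R B6 -> L2 miss wb->B10  d=-]
9: W B0 -> L0 hit  d=D]
10: R B3 -> L3 hit  d=D]
11: R B3 -> L3 hit  d=D]
12: W B0 -> L0 hit  d=D]
13: R B0 -> L0 hit  d=D]
14: R B7 -> L3 miss wb->B3  d=-]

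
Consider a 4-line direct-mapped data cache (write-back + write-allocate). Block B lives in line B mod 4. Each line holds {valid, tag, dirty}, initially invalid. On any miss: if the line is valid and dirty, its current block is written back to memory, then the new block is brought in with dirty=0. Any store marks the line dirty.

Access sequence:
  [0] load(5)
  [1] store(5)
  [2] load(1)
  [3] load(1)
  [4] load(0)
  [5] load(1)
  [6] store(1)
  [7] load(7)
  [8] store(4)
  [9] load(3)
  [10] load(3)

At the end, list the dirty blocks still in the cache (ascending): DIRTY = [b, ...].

DIRTY = [1, 4]

  0 | R B5 → L1 miss [-]
  1 | W B5 → L1 hit [D]
  2 | R B1 → L1 miss wb→B5 [-]
  3 | R B1 → L1 hit [-]
  4 | R B0 → L0 miss [-]
  5 | R B1 → L1 hit [-]
  6 | W B1 → L1 hit [D]
  7 | R B7 → L3 miss [-]
  8 | W B4 → L0 miss [D]
  9 | R B3 → L3 miss [-]
  10 | R B3 → L3 hit [-]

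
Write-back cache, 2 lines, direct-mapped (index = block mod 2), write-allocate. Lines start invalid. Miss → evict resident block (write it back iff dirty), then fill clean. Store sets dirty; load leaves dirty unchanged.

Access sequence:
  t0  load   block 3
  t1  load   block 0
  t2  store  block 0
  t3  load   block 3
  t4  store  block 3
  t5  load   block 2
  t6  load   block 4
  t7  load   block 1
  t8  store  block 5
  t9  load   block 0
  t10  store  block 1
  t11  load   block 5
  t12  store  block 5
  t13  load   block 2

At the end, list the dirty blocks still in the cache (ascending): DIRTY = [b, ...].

DIRTY = [5]

0: R B3 → L1 miss [-]
1: R B0 → L0 miss [-]
2: W B0 → L0 hit [D]
3: R B3 → L1 hit [-]
4: W B3 → L1 hit [D]
5: R B2 → L0 miss wb→B0 [-]
6: R B4 → L0 miss [-]
7: R B1 → L1 miss wb→B3 [-]
8: W B5 → L1 miss [D]
9: R B0 → L0 miss [-]
10: W B1 → L1 miss wb→B5 [D]
11: R B5 → L1 miss wb→B1 [-]
12: W B5 → L1 hit [D]
13: R B2 → L0 miss [-]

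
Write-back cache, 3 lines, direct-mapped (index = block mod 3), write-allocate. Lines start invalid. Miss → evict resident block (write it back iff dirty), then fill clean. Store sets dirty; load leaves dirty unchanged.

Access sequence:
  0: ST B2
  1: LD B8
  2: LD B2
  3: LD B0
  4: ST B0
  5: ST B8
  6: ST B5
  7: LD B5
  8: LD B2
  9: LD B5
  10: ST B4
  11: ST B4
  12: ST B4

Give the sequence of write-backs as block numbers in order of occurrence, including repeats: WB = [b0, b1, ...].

0: W B2 -> L2 miss  d=D]
1: R B8 -> L2 miss wb->B2  d=-]
2: R B2 -> L2 miss  d=-]
3: R B0 -> L0 miss  d=-]
4: W B0 -> L0 hit  d=D]
5: W B8 -> L2 miss  d=D]
6: W B5 -> L2 miss wb->B8  d=D]
7: R B5 -> L2 hit  d=D]
8: R B2 -> L2 miss wb->B5  d=-]
9: R B5 -> L2 miss  d=-]
10: W B4 -> L1 miss  d=D]
11: W B4 -> L1 hit  d=D]
12: W B4 -> L1 hit  d=D]

WB = [2, 8, 5]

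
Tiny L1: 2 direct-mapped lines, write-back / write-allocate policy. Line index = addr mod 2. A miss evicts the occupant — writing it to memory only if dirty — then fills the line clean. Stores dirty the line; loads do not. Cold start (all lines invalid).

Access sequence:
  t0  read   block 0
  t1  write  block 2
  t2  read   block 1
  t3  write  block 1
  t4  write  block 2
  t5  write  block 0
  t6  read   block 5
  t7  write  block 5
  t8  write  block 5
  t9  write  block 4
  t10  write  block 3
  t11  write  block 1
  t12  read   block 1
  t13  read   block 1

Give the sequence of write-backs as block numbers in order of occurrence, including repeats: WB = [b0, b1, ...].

WB = [2, 1, 0, 5, 3]

0: R B0 → L0 miss [-]
1: W B2 → L0 miss [D]
2: R B1 → L1 miss [-]
3: W B1 → L1 hit [D]
4: W B2 → L0 hit [D]
5: W B0 → L0 miss wb→B2 [D]
6: R B5 → L1 miss wb→B1 [-]
7: W B5 → L1 hit [D]
8: W B5 → L1 hit [D]
9: W B4 → L0 miss wb→B0 [D]
10: W B3 → L1 miss wb→B5 [D]
11: W B1 → L1 miss wb→B3 [D]
12: R B1 → L1 hit [D]
13: R B1 → L1 hit [D]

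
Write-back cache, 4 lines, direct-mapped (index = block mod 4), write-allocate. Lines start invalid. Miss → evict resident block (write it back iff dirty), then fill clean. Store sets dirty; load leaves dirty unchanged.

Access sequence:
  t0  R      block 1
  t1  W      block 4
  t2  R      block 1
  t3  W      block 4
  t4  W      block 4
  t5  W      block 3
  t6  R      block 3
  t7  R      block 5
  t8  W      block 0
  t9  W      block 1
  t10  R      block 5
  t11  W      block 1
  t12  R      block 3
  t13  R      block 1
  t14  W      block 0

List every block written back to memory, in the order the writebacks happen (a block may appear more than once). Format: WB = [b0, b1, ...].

WB = [4, 1]

  0 | R B1 → L1 miss [-]
  1 | W B4 → L0 miss [D]
  2 | R B1 → L1 hit [-]
  3 | W B4 → L0 hit [D]
  4 | W B4 → L0 hit [D]
  5 | W B3 → L3 miss [D]
  6 | R B3 → L3 hit [D]
  7 | R B5 → L1 miss [-]
  8 | W B0 → L0 miss wb→B4 [D]
  9 | W B1 → L1 miss [D]
  10 | R B5 → L1 miss wb→B1 [-]
  11 | W B1 → L1 miss [D]
  12 | R B3 → L3 hit [D]
  13 | R B1 → L1 hit [D]
  14 | W B0 → L0 hit [D]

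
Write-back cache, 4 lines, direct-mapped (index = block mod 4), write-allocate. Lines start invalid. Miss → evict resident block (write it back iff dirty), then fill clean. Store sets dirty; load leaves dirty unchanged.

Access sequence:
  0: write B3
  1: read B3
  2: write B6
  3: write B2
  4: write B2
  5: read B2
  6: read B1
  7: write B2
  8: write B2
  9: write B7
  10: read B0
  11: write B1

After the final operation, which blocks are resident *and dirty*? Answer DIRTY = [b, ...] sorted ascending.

  0 | W B3 → L3 miss [D]
  1 | R B3 → L3 hit [D]
  2 | W B6 → L2 miss [D]
  3 | W B2 → L2 miss wb→B6 [D]
  4 | W B2 → L2 hit [D]
  5 | R B2 → L2 hit [D]
  6 | R B1 → L1 miss [-]
  7 | W B2 → L2 hit [D]
  8 | W B2 → L2 hit [D]
  9 | W B7 → L3 miss wb→B3 [D]
  10 | R B0 → L0 miss [-]
  11 | W B1 → L1 hit [D]

DIRTY = [1, 2, 7]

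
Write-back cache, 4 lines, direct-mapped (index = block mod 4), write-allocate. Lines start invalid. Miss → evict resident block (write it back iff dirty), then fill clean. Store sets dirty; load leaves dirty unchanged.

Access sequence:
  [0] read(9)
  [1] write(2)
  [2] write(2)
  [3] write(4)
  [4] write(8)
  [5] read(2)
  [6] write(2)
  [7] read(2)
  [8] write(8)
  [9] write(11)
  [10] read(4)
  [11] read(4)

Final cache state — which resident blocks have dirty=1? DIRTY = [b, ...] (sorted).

  0 | R B9 → L1 miss [-]
  1 | W B2 → L2 miss [D]
  2 | W B2 → L2 hit [D]
  3 | W B4 → L0 miss [D]
  4 | W B8 → L0 miss wb→B4 [D]
  5 | R B2 → L2 hit [D]
  6 | W B2 → L2 hit [D]
  7 | R B2 → L2 hit [D]
  8 | W B8 → L0 hit [D]
  9 | W B11 → L3 miss [D]
  10 | R B4 → L0 miss wb→B8 [-]
  11 | R B4 → L0 hit [-]

DIRTY = [2, 11]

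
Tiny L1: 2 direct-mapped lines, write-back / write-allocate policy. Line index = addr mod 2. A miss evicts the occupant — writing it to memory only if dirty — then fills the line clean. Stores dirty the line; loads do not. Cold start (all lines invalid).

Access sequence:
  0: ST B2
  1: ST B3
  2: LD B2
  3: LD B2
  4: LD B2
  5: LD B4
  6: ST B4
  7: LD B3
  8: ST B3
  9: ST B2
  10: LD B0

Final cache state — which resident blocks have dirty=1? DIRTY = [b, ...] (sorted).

DIRTY = [3]

0: W B2 -> L0 miss  d=D]
1: W B3 -> L1 miss  d=D]
2: R B2 -> L0 hit  d=D]
3: R B2 -> L0 hit  d=D]
4: R B2 -> L0 hit  d=D]
5: R B4 -> L0 miss wb->B2  d=-]
6: W B4 -> L0 hit  d=D]
7: R B3 -> L1 hit  d=D]
8: W B3 -> L1 hit  d=D]
9: W B2 -> L0 miss wb->B4  d=D]
10: R B0 -> L0 miss wb->B2  d=-]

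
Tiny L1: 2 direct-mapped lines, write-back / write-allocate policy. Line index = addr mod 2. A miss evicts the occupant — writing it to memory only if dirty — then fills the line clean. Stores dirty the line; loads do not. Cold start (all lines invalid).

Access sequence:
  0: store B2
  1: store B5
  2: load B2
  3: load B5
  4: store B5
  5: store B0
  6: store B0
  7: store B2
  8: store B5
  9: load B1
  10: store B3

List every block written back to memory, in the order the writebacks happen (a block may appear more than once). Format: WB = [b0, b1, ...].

0: W B2 → L0 miss [D]
1: W B5 → L1 miss [D]
2: R B2 → L0 hit [D]
3: R B5 → L1 hit [D]
4: W B5 → L1 hit [D]
5: W B0 → L0 miss wb→B2 [D]
6: W B0 → L0 hit [D]
7: W B2 → L0 miss wb→B0 [D]
8: W B5 → L1 hit [D]
9: R B1 → L1 miss wb→B5 [-]
10: W B3 → L1 miss [D]

WB = [2, 0, 5]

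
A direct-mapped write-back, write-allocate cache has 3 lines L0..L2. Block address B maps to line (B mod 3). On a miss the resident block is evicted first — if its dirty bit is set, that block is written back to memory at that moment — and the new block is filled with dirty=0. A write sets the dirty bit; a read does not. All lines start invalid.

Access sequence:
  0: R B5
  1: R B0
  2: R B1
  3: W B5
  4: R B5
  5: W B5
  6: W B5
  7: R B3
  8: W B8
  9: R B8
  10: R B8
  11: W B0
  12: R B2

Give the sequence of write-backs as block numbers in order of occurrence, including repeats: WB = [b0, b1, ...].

  0 | R B5 → L2 miss [-]
  1 | R B0 → L0 miss [-]
  2 | R B1 → L1 miss [-]
  3 | W B5 → L2 hit [D]
  4 | R B5 → L2 hit [D]
  5 | W B5 → L2 hit [D]
  6 | W B5 → L2 hit [D]
  7 | R B3 → L0 miss [-]
  8 | W B8 → L2 miss wb→B5 [D]
  9 | R B8 → L2 hit [D]
  10 | R B8 → L2 hit [D]
  11 | W B0 → L0 miss [D]
  12 | R B2 → L2 miss wb→B8 [-]

WB = [5, 8]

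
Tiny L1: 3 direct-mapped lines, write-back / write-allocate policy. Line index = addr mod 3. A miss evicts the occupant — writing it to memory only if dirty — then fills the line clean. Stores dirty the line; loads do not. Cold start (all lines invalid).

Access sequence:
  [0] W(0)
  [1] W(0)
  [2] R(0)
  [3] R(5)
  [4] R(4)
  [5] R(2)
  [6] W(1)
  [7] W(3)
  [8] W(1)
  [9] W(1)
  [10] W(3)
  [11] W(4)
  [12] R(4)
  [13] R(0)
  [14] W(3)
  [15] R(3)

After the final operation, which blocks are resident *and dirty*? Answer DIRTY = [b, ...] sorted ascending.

0: W B0 -> L0 miss  d=D]
1: W B0 -> L0 hit  d=D]
2: R B0 -> L0 hit  d=D]
3: R B5 -> L2 miss  d=-]
4: R B4 -> L1 miss  d=-]
5: R B2 -> L2 miss  d=-]
6: W B1 -> L1 miss  d=D]
7: W B3 -> L0 miss wb->B0  d=D]
8: W B1 -> L1 hit  d=D]
9: W B1 -> L1 hit  d=D]
10: W B3 -> L0 hit  d=D]
11: W B4 -> L1 miss wb->B1  d=D]
12: R B4 -> L1 hit  d=D]
13: R B0 -> L0 miss wb->B3  d=-]
14: W B3 -> L0 miss  d=D]
15: R B3 -> L0 hit  d=D]

DIRTY = [3, 4]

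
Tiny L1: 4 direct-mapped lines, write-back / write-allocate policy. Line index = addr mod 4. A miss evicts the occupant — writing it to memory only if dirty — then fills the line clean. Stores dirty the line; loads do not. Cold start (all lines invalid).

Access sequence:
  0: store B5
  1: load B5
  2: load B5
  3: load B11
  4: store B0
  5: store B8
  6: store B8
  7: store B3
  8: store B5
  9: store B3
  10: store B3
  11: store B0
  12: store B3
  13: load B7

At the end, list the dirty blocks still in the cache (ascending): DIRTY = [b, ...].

  0 | W B5 → L1 miss [D]
  1 | R B5 → L1 hit [D]
  2 | R B5 → L1 hit [D]
  3 | R B11 → L3 miss [-]
  4 | W B0 → L0 miss [D]
  5 | W B8 → L0 miss wb→B0 [D]
  6 | W B8 → L0 hit [D]
  7 | W B3 → L3 miss [D]
  8 | W B5 → L1 hit [D]
  9 | W B3 → L3 hit [D]
  10 | W B3 → L3 hit [D]
  11 | W B0 → L0 miss wb→B8 [D]
  12 | W B3 → L3 hit [D]
  13 | R B7 → L3 miss wb→B3 [-]

DIRTY = [0, 5]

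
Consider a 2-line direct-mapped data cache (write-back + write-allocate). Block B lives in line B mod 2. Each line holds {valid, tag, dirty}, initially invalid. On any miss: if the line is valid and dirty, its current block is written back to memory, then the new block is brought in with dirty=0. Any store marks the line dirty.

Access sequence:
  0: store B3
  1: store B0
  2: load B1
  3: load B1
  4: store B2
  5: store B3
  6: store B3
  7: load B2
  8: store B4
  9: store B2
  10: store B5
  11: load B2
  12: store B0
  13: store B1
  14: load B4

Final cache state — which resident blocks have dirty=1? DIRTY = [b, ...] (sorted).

0: W B3 → L1 miss [D]
1: W B0 → L0 miss [D]
2: R B1 → L1 miss wb→B3 [-]
3: R B1 → L1 hit [-]
4: W B2 → L0 miss wb→B0 [D]
5: W B3 → L1 miss [D]
6: W B3 → L1 hit [D]
7: R B2 → L0 hit [D]
8: W B4 → L0 miss wb→B2 [D]
9: W B2 → L0 miss wb→B4 [D]
10: W B5 → L1 miss wb→B3 [D]
11: R B2 → L0 hit [D]
12: W B0 → L0 miss wb→B2 [D]
13: W B1 → L1 miss wb→B5 [D]
14: R B4 → L0 miss wb→B0 [-]

DIRTY = [1]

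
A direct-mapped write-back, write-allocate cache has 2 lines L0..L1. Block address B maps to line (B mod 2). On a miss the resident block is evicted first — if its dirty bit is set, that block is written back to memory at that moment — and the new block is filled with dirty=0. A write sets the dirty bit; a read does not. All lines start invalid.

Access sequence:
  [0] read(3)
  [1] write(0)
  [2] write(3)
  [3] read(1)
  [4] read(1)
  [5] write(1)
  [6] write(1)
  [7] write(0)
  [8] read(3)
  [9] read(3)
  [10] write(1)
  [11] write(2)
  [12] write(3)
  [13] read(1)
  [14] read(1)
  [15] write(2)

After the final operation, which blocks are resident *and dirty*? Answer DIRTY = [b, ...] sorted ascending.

0: R B3 → L1 miss [-]
1: W B0 → L0 miss [D]
2: W B3 → L1 hit [D]
3: R B1 → L1 miss wb→B3 [-]
4: R B1 → L1 hit [-]
5: W B1 → L1 hit [D]
6: W B1 → L1 hit [D]
7: W B0 → L0 hit [D]
8: R B3 → L1 miss wb→B1 [-]
9: R B3 → L1 hit [-]
10: W B1 → L1 miss [D]
11: W B2 → L0 miss wb→B0 [D]
12: W B3 → L1 miss wb→B1 [D]
13: R B1 → L1 miss wb→B3 [-]
14: R B1 → L1 hit [-]
15: W B2 → L0 hit [D]

DIRTY = [2]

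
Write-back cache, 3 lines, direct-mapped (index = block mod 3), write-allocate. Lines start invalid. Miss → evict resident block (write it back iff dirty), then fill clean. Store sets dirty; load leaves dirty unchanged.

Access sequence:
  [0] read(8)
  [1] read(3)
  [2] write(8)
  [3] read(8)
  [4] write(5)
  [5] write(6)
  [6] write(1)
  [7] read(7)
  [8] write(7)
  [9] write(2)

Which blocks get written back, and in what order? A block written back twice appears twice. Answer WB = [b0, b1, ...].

WB = [8, 1, 5]

  0 | R B8 → L2 miss [-]
  1 | R B3 → L0 miss [-]
  2 | W B8 → L2 hit [D]
  3 | R B8 → L2 hit [D]
  4 | W B5 → L2 miss wb→B8 [D]
  5 | W B6 → L0 miss [D]
  6 | W B1 → L1 miss [D]
  7 | R B7 → L1 miss wb→B1 [-]
  8 | W B7 → L1 hit [D]
  9 | W B2 → L2 miss wb→B5 [D]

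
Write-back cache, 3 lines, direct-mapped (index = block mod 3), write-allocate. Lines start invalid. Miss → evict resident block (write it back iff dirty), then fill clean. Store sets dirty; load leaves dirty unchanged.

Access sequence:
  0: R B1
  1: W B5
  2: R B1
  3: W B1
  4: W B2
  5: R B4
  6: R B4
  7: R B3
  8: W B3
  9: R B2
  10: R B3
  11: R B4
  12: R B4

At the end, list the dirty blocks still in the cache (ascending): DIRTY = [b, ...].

  0 | R B1 → L1 miss [-]
  1 | W B5 → L2 miss [D]
  2 | R B1 → L1 hit [-]
  3 | W B1 → L1 hit [D]
  4 | W B2 → L2 miss wb→B5 [D]
  5 | R B4 → L1 miss wb→B1 [-]
  6 | R B4 → L1 hit [-]
  7 | R B3 → L0 miss [-]
  8 | W B3 → L0 hit [D]
  9 | R B2 → L2 hit [D]
  10 | R B3 → L0 hit [D]
  11 | R B4 → L1 hit [-]
  12 | R B4 → L1 hit [-]

DIRTY = [2, 3]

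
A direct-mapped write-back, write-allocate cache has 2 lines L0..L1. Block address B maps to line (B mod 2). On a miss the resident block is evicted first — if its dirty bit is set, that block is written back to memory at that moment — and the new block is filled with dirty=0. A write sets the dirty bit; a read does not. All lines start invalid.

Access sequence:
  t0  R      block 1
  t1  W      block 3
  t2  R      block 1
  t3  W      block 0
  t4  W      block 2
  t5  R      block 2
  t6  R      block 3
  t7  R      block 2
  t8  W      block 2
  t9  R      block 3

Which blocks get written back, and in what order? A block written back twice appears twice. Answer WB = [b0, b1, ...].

  0 | R B1 → L1 miss [-]
  1 | W B3 → L1 miss [D]
  2 | R B1 → L1 miss wb→B3 [-]
  3 | W B0 → L0 miss [D]
  4 | W B2 → L0 miss wb→B0 [D]
  5 | R B2 → L0 hit [D]
  6 | R B3 → L1 miss [-]
  7 | R B2 → L0 hit [D]
  8 | W B2 → L0 hit [D]
  9 | R B3 → L1 hit [-]

WB = [3, 0]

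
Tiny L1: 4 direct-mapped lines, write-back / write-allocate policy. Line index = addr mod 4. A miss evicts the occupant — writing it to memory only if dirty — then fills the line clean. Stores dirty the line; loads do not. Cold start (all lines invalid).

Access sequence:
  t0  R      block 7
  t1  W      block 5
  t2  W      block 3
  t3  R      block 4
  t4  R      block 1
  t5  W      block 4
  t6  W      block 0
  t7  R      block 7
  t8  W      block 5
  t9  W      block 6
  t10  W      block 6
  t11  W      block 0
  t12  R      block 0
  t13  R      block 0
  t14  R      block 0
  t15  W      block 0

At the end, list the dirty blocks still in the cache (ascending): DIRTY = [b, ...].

DIRTY = [0, 5, 6]

0: R B7 → L3 miss [-]
1: W B5 → L1 miss [D]
2: W B3 → L3 miss [D]
3: R B4 → L0 miss [-]
4: R B1 → L1 miss wb→B5 [-]
5: W B4 → L0 hit [D]
6: W B0 → L0 miss wb→B4 [D]
7: R B7 → L3 miss wb→B3 [-]
8: W B5 → L1 miss [D]
9: W B6 → L2 miss [D]
10: W B6 → L2 hit [D]
11: W B0 → L0 hit [D]
12: R B0 → L0 hit [D]
13: R B0 → L0 hit [D]
14: R B0 → L0 hit [D]
15: W B0 → L0 hit [D]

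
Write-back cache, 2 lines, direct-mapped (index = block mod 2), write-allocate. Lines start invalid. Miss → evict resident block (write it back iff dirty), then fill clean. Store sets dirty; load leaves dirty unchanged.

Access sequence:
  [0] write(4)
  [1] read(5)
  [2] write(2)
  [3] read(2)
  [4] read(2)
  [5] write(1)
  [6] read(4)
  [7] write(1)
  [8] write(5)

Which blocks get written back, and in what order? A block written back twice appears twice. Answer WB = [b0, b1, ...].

0: W B4 -> L0 miss  d=D]
1: R B5 -> L1 miss  d=-]
2: W B2 -> L0 miss wb->B4  d=D]
3: R B2 -> L0 hit  d=D]
4: R B2 -> L0 hit  d=D]
5: W B1 -> L1 miss  d=D]
6: R B4 -> L0 miss wb->B2  d=-]
7: W B1 -> L1 hit  d=D]
8: W B5 -> L1 miss wb->B1  d=D]

WB = [4, 2, 1]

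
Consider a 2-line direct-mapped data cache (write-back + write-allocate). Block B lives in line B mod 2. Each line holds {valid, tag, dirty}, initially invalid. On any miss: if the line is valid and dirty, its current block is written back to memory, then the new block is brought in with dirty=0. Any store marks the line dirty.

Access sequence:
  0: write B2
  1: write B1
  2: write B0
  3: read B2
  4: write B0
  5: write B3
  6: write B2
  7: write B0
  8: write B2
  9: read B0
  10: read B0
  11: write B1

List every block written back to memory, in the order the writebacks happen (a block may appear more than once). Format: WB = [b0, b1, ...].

WB = [2, 0, 1, 0, 2, 0, 2, 3]

  0 | W B2 → L0 miss [D]
  1 | W B1 → L1 miss [D]
  2 | W B0 → L0 miss wb→B2 [D]
  3 | R B2 → L0 miss wb→B0 [-]
  4 | W B0 → L0 miss [D]
  5 | W B3 → L1 miss wb→B1 [D]
  6 | W B2 → L0 miss wb→B0 [D]
  7 | W B0 → L0 miss wb→B2 [D]
  8 | W B2 → L0 miss wb→B0 [D]
  9 | R B0 → L0 miss wb→B2 [-]
  10 | R B0 → L0 hit [-]
  11 | W B1 → L1 miss wb→B3 [D]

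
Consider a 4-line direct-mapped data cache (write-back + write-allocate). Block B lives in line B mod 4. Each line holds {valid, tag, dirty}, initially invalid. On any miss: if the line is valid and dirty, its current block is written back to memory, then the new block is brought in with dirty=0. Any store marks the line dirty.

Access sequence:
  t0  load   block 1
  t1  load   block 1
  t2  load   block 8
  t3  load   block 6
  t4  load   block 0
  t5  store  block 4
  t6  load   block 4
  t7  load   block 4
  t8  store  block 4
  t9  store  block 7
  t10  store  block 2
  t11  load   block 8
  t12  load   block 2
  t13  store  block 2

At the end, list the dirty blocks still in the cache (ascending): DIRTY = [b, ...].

DIRTY = [2, 7]

  0 | R B1 → L1 miss [-]
  1 | R B1 → L1 hit [-]
  2 | R B8 → L0 miss [-]
  3 | R B6 → L2 miss [-]
  4 | R B0 → L0 miss [-]
  5 | W B4 → L0 miss [D]
  6 | R B4 → L0 hit [D]
  7 | R B4 → L0 hit [D]
  8 | W B4 → L0 hit [D]
  9 | W B7 → L3 miss [D]
  10 | W B2 → L2 miss [D]
  11 | R B8 → L0 miss wb→B4 [-]
  12 | R B2 → L2 hit [D]
  13 | W B2 → L2 hit [D]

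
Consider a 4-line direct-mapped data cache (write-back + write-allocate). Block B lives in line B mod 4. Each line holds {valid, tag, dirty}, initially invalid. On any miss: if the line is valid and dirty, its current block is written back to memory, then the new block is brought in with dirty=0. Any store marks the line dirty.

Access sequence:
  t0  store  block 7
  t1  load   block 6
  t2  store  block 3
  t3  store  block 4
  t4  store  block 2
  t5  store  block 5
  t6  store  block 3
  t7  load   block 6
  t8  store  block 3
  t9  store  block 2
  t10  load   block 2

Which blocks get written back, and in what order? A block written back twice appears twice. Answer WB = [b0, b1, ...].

0: W B7 → L3 miss [D]
1: R B6 → L2 miss [-]
2: W B3 → L3 miss wb→B7 [D]
3: W B4 → L0 miss [D]
4: W B2 → L2 miss [D]
5: W B5 → L1 miss [D]
6: W B3 → L3 hit [D]
7: R B6 → L2 miss wb→B2 [-]
8: W B3 → L3 hit [D]
9: W B2 → L2 miss [D]
10: R B2 → L2 hit [D]

WB = [7, 2]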